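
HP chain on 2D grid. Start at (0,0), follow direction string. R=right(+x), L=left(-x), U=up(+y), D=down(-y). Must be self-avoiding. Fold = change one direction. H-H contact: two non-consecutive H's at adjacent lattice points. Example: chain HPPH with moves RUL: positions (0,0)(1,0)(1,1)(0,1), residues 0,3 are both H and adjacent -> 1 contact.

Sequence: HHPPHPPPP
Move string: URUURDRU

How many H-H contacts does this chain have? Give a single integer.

Positions: [(0, 0), (0, 1), (1, 1), (1, 2), (1, 3), (2, 3), (2, 2), (3, 2), (3, 3)]
No H-H contacts found.

Answer: 0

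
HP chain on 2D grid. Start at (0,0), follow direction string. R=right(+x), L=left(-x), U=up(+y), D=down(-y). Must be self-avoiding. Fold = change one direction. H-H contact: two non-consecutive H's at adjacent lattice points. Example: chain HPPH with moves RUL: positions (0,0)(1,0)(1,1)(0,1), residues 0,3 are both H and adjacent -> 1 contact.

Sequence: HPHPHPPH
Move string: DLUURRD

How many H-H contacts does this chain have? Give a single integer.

Answer: 1

Derivation:
Positions: [(0, 0), (0, -1), (-1, -1), (-1, 0), (-1, 1), (0, 1), (1, 1), (1, 0)]
H-H contact: residue 0 @(0,0) - residue 7 @(1, 0)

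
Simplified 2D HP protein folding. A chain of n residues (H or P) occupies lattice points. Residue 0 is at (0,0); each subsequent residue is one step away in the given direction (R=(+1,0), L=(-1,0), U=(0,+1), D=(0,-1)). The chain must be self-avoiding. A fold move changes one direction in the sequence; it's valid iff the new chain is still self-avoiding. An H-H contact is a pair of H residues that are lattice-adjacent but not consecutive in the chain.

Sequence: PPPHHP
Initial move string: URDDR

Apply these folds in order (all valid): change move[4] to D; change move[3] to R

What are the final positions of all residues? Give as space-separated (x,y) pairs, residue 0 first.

Answer: (0,0) (0,1) (1,1) (1,0) (2,0) (2,-1)

Derivation:
Initial moves: URDDR
Fold: move[4]->D => URDDD (positions: [(0, 0), (0, 1), (1, 1), (1, 0), (1, -1), (1, -2)])
Fold: move[3]->R => URDRD (positions: [(0, 0), (0, 1), (1, 1), (1, 0), (2, 0), (2, -1)])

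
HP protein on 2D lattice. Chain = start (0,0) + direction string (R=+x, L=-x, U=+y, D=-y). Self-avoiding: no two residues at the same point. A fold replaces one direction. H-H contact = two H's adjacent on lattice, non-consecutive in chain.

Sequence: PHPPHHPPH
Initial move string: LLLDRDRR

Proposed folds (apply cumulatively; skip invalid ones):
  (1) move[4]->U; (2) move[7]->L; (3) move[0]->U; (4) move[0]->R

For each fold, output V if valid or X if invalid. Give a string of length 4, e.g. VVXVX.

Answer: XXVX

Derivation:
Initial: LLLDRDRR -> [(0, 0), (-1, 0), (-2, 0), (-3, 0), (-3, -1), (-2, -1), (-2, -2), (-1, -2), (0, -2)]
Fold 1: move[4]->U => LLLDUDRR INVALID (collision), skipped
Fold 2: move[7]->L => LLLDRDRL INVALID (collision), skipped
Fold 3: move[0]->U => ULLDRDRR VALID
Fold 4: move[0]->R => RLLDRDRR INVALID (collision), skipped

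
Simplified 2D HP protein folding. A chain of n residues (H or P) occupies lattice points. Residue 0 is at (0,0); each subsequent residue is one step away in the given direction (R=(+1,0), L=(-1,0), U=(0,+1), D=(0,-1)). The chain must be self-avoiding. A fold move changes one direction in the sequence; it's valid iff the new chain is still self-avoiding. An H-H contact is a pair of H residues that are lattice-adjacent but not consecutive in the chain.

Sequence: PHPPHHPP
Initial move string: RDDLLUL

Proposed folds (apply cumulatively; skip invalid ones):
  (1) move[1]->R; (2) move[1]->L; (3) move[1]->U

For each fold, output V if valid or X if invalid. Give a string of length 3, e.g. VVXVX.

Answer: XXX

Derivation:
Initial: RDDLLUL -> [(0, 0), (1, 0), (1, -1), (1, -2), (0, -2), (-1, -2), (-1, -1), (-2, -1)]
Fold 1: move[1]->R => RRDLLUL INVALID (collision), skipped
Fold 2: move[1]->L => RLDLLUL INVALID (collision), skipped
Fold 3: move[1]->U => RUDLLUL INVALID (collision), skipped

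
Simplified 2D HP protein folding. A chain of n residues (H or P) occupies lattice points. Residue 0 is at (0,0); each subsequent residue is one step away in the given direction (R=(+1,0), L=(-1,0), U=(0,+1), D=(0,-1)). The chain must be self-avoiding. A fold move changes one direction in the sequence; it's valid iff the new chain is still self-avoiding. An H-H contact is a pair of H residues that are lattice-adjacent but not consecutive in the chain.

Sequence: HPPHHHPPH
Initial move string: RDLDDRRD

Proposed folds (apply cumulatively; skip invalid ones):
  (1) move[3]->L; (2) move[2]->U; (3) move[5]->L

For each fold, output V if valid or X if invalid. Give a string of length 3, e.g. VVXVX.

Initial: RDLDDRRD -> [(0, 0), (1, 0), (1, -1), (0, -1), (0, -2), (0, -3), (1, -3), (2, -3), (2, -4)]
Fold 1: move[3]->L => RDLLDRRD VALID
Fold 2: move[2]->U => RDULDRRD INVALID (collision), skipped
Fold 3: move[5]->L => RDLLDLRD INVALID (collision), skipped

Answer: VXX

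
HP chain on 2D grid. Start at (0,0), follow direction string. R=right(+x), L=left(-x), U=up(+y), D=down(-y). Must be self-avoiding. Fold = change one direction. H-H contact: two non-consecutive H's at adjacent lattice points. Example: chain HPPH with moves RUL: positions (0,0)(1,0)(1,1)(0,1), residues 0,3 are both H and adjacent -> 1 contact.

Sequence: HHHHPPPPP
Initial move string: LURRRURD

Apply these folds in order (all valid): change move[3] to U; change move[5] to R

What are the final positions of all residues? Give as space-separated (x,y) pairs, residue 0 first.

Initial moves: LURRRURD
Fold: move[3]->U => LURURURD (positions: [(0, 0), (-1, 0), (-1, 1), (0, 1), (0, 2), (1, 2), (1, 3), (2, 3), (2, 2)])
Fold: move[5]->R => LURURRRD (positions: [(0, 0), (-1, 0), (-1, 1), (0, 1), (0, 2), (1, 2), (2, 2), (3, 2), (3, 1)])

Answer: (0,0) (-1,0) (-1,1) (0,1) (0,2) (1,2) (2,2) (3,2) (3,1)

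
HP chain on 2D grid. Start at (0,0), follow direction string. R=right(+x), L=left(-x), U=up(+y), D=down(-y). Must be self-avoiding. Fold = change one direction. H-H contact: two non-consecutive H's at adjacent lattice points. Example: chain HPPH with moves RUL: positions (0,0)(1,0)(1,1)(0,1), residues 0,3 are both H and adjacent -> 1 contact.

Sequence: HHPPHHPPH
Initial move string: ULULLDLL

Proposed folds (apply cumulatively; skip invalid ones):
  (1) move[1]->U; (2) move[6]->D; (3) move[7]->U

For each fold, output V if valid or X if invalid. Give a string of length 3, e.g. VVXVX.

Answer: VVX

Derivation:
Initial: ULULLDLL -> [(0, 0), (0, 1), (-1, 1), (-1, 2), (-2, 2), (-3, 2), (-3, 1), (-4, 1), (-5, 1)]
Fold 1: move[1]->U => UUULLDLL VALID
Fold 2: move[6]->D => UUULLDDL VALID
Fold 3: move[7]->U => UUULLDDU INVALID (collision), skipped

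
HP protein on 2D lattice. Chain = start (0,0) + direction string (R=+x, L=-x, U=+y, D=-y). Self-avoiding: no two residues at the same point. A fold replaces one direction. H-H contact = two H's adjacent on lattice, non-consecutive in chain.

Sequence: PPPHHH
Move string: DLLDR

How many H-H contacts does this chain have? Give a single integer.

Answer: 0

Derivation:
Positions: [(0, 0), (0, -1), (-1, -1), (-2, -1), (-2, -2), (-1, -2)]
No H-H contacts found.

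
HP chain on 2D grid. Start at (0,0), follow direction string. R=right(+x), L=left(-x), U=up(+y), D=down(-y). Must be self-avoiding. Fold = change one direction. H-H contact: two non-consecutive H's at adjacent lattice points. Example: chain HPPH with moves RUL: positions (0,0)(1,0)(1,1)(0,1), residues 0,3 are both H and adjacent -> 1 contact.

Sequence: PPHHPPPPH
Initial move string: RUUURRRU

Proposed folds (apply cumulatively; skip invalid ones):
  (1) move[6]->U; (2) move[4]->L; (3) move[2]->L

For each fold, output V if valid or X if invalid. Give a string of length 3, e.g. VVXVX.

Initial: RUUURRRU -> [(0, 0), (1, 0), (1, 1), (1, 2), (1, 3), (2, 3), (3, 3), (4, 3), (4, 4)]
Fold 1: move[6]->U => RUUURRUU VALID
Fold 2: move[4]->L => RUUULRUU INVALID (collision), skipped
Fold 3: move[2]->L => RULURRUU VALID

Answer: VXV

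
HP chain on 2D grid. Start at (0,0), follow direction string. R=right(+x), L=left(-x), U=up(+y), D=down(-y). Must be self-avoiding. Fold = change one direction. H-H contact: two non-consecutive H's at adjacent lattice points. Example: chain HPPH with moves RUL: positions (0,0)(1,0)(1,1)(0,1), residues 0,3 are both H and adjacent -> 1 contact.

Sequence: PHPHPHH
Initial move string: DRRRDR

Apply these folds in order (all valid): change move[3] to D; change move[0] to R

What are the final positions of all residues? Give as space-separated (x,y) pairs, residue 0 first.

Initial moves: DRRRDR
Fold: move[3]->D => DRRDDR (positions: [(0, 0), (0, -1), (1, -1), (2, -1), (2, -2), (2, -3), (3, -3)])
Fold: move[0]->R => RRRDDR (positions: [(0, 0), (1, 0), (2, 0), (3, 0), (3, -1), (3, -2), (4, -2)])

Answer: (0,0) (1,0) (2,0) (3,0) (3,-1) (3,-2) (4,-2)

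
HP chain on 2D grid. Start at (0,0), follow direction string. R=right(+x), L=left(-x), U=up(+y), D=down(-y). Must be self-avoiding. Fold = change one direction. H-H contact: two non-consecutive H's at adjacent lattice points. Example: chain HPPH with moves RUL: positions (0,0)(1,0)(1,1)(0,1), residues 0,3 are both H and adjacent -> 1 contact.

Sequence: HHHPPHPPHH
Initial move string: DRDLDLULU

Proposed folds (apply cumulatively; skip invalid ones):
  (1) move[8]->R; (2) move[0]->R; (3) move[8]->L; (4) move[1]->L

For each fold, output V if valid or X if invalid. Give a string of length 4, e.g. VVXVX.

Answer: XVVX

Derivation:
Initial: DRDLDLULU -> [(0, 0), (0, -1), (1, -1), (1, -2), (0, -2), (0, -3), (-1, -3), (-1, -2), (-2, -2), (-2, -1)]
Fold 1: move[8]->R => DRDLDLULR INVALID (collision), skipped
Fold 2: move[0]->R => RRDLDLULU VALID
Fold 3: move[8]->L => RRDLDLULL VALID
Fold 4: move[1]->L => RLDLDLULL INVALID (collision), skipped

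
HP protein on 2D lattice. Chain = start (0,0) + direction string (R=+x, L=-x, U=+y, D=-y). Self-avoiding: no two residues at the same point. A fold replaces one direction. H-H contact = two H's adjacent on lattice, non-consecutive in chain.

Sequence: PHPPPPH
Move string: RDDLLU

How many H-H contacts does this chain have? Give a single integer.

Positions: [(0, 0), (1, 0), (1, -1), (1, -2), (0, -2), (-1, -2), (-1, -1)]
No H-H contacts found.

Answer: 0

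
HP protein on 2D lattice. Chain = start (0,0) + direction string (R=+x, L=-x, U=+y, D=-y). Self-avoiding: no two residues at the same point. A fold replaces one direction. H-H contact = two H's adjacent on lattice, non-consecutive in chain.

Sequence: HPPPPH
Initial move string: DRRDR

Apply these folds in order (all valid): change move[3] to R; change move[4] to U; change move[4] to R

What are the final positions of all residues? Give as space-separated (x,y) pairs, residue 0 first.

Initial moves: DRRDR
Fold: move[3]->R => DRRRR (positions: [(0, 0), (0, -1), (1, -1), (2, -1), (3, -1), (4, -1)])
Fold: move[4]->U => DRRRU (positions: [(0, 0), (0, -1), (1, -1), (2, -1), (3, -1), (3, 0)])
Fold: move[4]->R => DRRRR (positions: [(0, 0), (0, -1), (1, -1), (2, -1), (3, -1), (4, -1)])

Answer: (0,0) (0,-1) (1,-1) (2,-1) (3,-1) (4,-1)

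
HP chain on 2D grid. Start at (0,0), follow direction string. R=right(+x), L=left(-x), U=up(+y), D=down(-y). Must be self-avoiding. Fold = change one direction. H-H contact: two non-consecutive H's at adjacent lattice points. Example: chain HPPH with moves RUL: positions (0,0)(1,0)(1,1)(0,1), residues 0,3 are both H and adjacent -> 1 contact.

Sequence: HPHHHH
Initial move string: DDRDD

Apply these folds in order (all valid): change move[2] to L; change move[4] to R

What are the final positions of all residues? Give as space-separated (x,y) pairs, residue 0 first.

Answer: (0,0) (0,-1) (0,-2) (-1,-2) (-1,-3) (0,-3)

Derivation:
Initial moves: DDRDD
Fold: move[2]->L => DDLDD (positions: [(0, 0), (0, -1), (0, -2), (-1, -2), (-1, -3), (-1, -4)])
Fold: move[4]->R => DDLDR (positions: [(0, 0), (0, -1), (0, -2), (-1, -2), (-1, -3), (0, -3)])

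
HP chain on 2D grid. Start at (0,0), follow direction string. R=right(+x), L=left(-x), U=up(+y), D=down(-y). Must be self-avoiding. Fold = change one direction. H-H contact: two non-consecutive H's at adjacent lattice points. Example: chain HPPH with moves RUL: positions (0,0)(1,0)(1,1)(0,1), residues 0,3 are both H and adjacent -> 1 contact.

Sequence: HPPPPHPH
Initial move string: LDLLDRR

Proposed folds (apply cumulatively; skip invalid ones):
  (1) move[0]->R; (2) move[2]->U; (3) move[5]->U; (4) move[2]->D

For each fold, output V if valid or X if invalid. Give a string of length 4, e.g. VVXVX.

Initial: LDLLDRR -> [(0, 0), (-1, 0), (-1, -1), (-2, -1), (-3, -1), (-3, -2), (-2, -2), (-1, -2)]
Fold 1: move[0]->R => RDLLDRR VALID
Fold 2: move[2]->U => RDULDRR INVALID (collision), skipped
Fold 3: move[5]->U => RDLLDUR INVALID (collision), skipped
Fold 4: move[2]->D => RDDLDRR VALID

Answer: VXXV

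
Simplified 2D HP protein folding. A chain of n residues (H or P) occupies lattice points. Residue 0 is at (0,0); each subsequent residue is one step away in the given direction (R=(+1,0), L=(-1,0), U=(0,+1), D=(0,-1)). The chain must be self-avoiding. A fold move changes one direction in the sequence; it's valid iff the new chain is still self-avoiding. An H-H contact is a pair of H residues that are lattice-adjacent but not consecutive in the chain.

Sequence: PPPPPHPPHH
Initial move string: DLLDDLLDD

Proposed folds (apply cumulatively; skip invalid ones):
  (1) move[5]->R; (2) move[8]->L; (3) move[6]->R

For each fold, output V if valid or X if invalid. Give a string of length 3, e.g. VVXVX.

Answer: XVX

Derivation:
Initial: DLLDDLLDD -> [(0, 0), (0, -1), (-1, -1), (-2, -1), (-2, -2), (-2, -3), (-3, -3), (-4, -3), (-4, -4), (-4, -5)]
Fold 1: move[5]->R => DLLDDRLDD INVALID (collision), skipped
Fold 2: move[8]->L => DLLDDLLDL VALID
Fold 3: move[6]->R => DLLDDLRDL INVALID (collision), skipped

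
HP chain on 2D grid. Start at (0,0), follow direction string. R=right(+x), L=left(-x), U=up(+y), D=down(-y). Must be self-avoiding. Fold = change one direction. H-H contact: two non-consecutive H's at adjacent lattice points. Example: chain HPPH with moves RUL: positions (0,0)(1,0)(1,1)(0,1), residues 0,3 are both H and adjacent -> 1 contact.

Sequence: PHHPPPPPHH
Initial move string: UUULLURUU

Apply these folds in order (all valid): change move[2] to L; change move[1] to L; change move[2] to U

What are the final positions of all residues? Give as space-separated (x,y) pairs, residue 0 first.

Initial moves: UUULLURUU
Fold: move[2]->L => UULLLURUU (positions: [(0, 0), (0, 1), (0, 2), (-1, 2), (-2, 2), (-3, 2), (-3, 3), (-2, 3), (-2, 4), (-2, 5)])
Fold: move[1]->L => ULLLLURUU (positions: [(0, 0), (0, 1), (-1, 1), (-2, 1), (-3, 1), (-4, 1), (-4, 2), (-3, 2), (-3, 3), (-3, 4)])
Fold: move[2]->U => ULULLURUU (positions: [(0, 0), (0, 1), (-1, 1), (-1, 2), (-2, 2), (-3, 2), (-3, 3), (-2, 3), (-2, 4), (-2, 5)])

Answer: (0,0) (0,1) (-1,1) (-1,2) (-2,2) (-3,2) (-3,3) (-2,3) (-2,4) (-2,5)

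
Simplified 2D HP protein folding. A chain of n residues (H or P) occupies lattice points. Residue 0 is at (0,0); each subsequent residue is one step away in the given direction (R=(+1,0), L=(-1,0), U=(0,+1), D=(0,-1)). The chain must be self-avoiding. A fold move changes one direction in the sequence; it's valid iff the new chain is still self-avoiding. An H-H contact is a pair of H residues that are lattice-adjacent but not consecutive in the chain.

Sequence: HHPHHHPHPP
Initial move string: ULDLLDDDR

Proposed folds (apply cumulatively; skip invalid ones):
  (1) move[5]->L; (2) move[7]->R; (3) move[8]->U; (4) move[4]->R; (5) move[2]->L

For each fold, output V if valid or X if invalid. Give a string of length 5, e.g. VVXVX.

Answer: VVXXV

Derivation:
Initial: ULDLLDDDR -> [(0, 0), (0, 1), (-1, 1), (-1, 0), (-2, 0), (-3, 0), (-3, -1), (-3, -2), (-3, -3), (-2, -3)]
Fold 1: move[5]->L => ULDLLLDDR VALID
Fold 2: move[7]->R => ULDLLLDRR VALID
Fold 3: move[8]->U => ULDLLLDRU INVALID (collision), skipped
Fold 4: move[4]->R => ULDLRLDRR INVALID (collision), skipped
Fold 5: move[2]->L => ULLLLLDRR VALID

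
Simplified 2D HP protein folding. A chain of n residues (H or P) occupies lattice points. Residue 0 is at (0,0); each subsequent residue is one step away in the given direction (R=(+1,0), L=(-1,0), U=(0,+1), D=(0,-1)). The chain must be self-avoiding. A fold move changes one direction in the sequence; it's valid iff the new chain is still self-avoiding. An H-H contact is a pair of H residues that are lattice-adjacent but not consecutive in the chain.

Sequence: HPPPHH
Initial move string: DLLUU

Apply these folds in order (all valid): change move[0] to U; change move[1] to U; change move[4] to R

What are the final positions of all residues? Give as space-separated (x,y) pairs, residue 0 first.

Answer: (0,0) (0,1) (0,2) (-1,2) (-1,3) (0,3)

Derivation:
Initial moves: DLLUU
Fold: move[0]->U => ULLUU (positions: [(0, 0), (0, 1), (-1, 1), (-2, 1), (-2, 2), (-2, 3)])
Fold: move[1]->U => UULUU (positions: [(0, 0), (0, 1), (0, 2), (-1, 2), (-1, 3), (-1, 4)])
Fold: move[4]->R => UULUR (positions: [(0, 0), (0, 1), (0, 2), (-1, 2), (-1, 3), (0, 3)])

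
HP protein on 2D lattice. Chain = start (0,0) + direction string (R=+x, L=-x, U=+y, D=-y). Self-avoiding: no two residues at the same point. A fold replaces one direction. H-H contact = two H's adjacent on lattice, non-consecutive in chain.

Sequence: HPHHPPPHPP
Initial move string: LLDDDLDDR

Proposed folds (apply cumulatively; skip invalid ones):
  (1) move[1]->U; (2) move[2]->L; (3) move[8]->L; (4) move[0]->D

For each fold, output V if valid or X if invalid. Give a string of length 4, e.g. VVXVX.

Answer: XVVV

Derivation:
Initial: LLDDDLDDR -> [(0, 0), (-1, 0), (-2, 0), (-2, -1), (-2, -2), (-2, -3), (-3, -3), (-3, -4), (-3, -5), (-2, -5)]
Fold 1: move[1]->U => LUDDDLDDR INVALID (collision), skipped
Fold 2: move[2]->L => LLLDDLDDR VALID
Fold 3: move[8]->L => LLLDDLDDL VALID
Fold 4: move[0]->D => DLLDDLDDL VALID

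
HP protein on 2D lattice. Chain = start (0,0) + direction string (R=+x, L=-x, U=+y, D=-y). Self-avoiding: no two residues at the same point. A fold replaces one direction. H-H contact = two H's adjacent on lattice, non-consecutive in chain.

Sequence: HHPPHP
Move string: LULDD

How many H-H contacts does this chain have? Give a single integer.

Answer: 1

Derivation:
Positions: [(0, 0), (-1, 0), (-1, 1), (-2, 1), (-2, 0), (-2, -1)]
H-H contact: residue 1 @(-1,0) - residue 4 @(-2, 0)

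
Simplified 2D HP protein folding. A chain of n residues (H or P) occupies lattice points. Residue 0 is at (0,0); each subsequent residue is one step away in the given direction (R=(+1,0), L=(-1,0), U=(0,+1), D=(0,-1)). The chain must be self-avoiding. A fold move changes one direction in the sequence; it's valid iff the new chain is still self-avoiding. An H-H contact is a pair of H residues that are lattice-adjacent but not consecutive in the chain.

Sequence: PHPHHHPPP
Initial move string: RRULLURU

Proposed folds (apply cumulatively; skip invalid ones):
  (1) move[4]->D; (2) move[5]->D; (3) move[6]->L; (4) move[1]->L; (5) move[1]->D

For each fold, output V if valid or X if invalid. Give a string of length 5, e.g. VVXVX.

Answer: XXVXX

Derivation:
Initial: RRULLURU -> [(0, 0), (1, 0), (2, 0), (2, 1), (1, 1), (0, 1), (0, 2), (1, 2), (1, 3)]
Fold 1: move[4]->D => RRULDURU INVALID (collision), skipped
Fold 2: move[5]->D => RRULLDRU INVALID (collision), skipped
Fold 3: move[6]->L => RRULLULU VALID
Fold 4: move[1]->L => RLULLULU INVALID (collision), skipped
Fold 5: move[1]->D => RDULLULU INVALID (collision), skipped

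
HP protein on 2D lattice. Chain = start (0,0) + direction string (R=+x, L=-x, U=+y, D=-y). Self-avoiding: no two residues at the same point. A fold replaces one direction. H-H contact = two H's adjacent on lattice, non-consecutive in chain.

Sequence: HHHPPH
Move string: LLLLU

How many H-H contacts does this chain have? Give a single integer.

Answer: 0

Derivation:
Positions: [(0, 0), (-1, 0), (-2, 0), (-3, 0), (-4, 0), (-4, 1)]
No H-H contacts found.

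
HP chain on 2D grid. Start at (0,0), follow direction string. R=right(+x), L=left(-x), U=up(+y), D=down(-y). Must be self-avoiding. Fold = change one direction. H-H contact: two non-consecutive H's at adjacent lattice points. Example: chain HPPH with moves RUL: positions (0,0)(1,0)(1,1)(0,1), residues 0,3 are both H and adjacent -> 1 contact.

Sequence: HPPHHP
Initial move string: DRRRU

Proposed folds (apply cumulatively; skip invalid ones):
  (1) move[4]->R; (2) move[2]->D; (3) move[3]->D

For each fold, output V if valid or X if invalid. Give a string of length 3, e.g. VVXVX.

Answer: VVV

Derivation:
Initial: DRRRU -> [(0, 0), (0, -1), (1, -1), (2, -1), (3, -1), (3, 0)]
Fold 1: move[4]->R => DRRRR VALID
Fold 2: move[2]->D => DRDRR VALID
Fold 3: move[3]->D => DRDDR VALID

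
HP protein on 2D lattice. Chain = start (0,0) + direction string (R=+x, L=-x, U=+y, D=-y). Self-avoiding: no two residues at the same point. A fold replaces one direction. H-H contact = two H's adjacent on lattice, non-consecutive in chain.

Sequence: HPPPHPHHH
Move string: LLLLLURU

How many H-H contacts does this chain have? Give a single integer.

Positions: [(0, 0), (-1, 0), (-2, 0), (-3, 0), (-4, 0), (-5, 0), (-5, 1), (-4, 1), (-4, 2)]
H-H contact: residue 4 @(-4,0) - residue 7 @(-4, 1)

Answer: 1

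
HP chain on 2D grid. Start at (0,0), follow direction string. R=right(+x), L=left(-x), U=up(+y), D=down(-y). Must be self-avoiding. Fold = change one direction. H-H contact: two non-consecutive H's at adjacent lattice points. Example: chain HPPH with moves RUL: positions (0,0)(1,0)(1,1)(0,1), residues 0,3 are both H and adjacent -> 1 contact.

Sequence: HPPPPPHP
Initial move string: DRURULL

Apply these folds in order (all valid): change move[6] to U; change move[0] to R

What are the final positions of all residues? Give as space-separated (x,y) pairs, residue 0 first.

Answer: (0,0) (1,0) (2,0) (2,1) (3,1) (3,2) (2,2) (2,3)

Derivation:
Initial moves: DRURULL
Fold: move[6]->U => DRURULU (positions: [(0, 0), (0, -1), (1, -1), (1, 0), (2, 0), (2, 1), (1, 1), (1, 2)])
Fold: move[0]->R => RRURULU (positions: [(0, 0), (1, 0), (2, 0), (2, 1), (3, 1), (3, 2), (2, 2), (2, 3)])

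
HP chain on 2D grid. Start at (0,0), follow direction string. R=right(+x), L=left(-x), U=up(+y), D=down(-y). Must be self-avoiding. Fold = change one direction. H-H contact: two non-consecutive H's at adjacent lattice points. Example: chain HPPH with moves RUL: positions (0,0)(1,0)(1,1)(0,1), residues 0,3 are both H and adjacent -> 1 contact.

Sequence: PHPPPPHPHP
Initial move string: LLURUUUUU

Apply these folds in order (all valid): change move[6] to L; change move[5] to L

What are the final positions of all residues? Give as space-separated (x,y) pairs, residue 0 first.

Answer: (0,0) (-1,0) (-2,0) (-2,1) (-1,1) (-1,2) (-2,2) (-3,2) (-3,3) (-3,4)

Derivation:
Initial moves: LLURUUUUU
Fold: move[6]->L => LLURUULUU (positions: [(0, 0), (-1, 0), (-2, 0), (-2, 1), (-1, 1), (-1, 2), (-1, 3), (-2, 3), (-2, 4), (-2, 5)])
Fold: move[5]->L => LLURULLUU (positions: [(0, 0), (-1, 0), (-2, 0), (-2, 1), (-1, 1), (-1, 2), (-2, 2), (-3, 2), (-3, 3), (-3, 4)])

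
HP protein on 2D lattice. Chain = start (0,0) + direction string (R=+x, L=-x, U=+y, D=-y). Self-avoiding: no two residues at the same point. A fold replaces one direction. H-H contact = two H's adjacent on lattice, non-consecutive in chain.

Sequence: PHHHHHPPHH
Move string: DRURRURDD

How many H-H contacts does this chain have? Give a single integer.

Answer: 1

Derivation:
Positions: [(0, 0), (0, -1), (1, -1), (1, 0), (2, 0), (3, 0), (3, 1), (4, 1), (4, 0), (4, -1)]
H-H contact: residue 5 @(3,0) - residue 8 @(4, 0)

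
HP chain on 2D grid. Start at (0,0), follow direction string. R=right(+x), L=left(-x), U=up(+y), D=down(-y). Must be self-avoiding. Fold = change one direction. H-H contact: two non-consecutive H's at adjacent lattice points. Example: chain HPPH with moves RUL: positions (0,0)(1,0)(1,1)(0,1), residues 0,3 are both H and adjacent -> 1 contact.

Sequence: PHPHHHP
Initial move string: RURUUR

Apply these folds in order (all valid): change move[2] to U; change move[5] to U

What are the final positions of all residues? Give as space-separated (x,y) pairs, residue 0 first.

Initial moves: RURUUR
Fold: move[2]->U => RUUUUR (positions: [(0, 0), (1, 0), (1, 1), (1, 2), (1, 3), (1, 4), (2, 4)])
Fold: move[5]->U => RUUUUU (positions: [(0, 0), (1, 0), (1, 1), (1, 2), (1, 3), (1, 4), (1, 5)])

Answer: (0,0) (1,0) (1,1) (1,2) (1,3) (1,4) (1,5)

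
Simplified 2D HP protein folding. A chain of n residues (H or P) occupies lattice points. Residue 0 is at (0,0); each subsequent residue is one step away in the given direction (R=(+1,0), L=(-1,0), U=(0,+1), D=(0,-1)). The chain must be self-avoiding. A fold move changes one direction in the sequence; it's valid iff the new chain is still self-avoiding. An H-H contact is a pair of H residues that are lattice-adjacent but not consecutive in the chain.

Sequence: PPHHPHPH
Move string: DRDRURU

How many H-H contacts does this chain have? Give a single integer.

Positions: [(0, 0), (0, -1), (1, -1), (1, -2), (2, -2), (2, -1), (3, -1), (3, 0)]
H-H contact: residue 2 @(1,-1) - residue 5 @(2, -1)

Answer: 1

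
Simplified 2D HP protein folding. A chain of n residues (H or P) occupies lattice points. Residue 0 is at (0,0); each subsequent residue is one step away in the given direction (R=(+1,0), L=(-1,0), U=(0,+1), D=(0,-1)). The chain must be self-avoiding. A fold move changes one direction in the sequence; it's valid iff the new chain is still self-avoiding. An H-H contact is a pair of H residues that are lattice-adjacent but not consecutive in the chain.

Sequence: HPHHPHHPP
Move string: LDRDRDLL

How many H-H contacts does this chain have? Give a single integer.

Positions: [(0, 0), (-1, 0), (-1, -1), (0, -1), (0, -2), (1, -2), (1, -3), (0, -3), (-1, -3)]
H-H contact: residue 0 @(0,0) - residue 3 @(0, -1)

Answer: 1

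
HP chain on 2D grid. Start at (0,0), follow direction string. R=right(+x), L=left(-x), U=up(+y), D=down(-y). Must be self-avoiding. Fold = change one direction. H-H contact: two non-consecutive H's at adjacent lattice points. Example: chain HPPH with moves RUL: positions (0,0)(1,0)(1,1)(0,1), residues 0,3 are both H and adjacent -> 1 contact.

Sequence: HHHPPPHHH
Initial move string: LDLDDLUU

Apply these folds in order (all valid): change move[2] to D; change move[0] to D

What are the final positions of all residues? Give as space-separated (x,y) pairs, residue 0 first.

Initial moves: LDLDDLUU
Fold: move[2]->D => LDDDDLUU (positions: [(0, 0), (-1, 0), (-1, -1), (-1, -2), (-1, -3), (-1, -4), (-2, -4), (-2, -3), (-2, -2)])
Fold: move[0]->D => DDDDDLUU (positions: [(0, 0), (0, -1), (0, -2), (0, -3), (0, -4), (0, -5), (-1, -5), (-1, -4), (-1, -3)])

Answer: (0,0) (0,-1) (0,-2) (0,-3) (0,-4) (0,-5) (-1,-5) (-1,-4) (-1,-3)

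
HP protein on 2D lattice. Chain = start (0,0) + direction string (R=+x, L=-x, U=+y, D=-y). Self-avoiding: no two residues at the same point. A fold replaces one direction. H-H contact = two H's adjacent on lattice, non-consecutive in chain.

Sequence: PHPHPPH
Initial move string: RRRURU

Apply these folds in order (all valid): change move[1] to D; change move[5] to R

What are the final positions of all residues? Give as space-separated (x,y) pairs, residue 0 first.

Answer: (0,0) (1,0) (1,-1) (2,-1) (2,0) (3,0) (4,0)

Derivation:
Initial moves: RRRURU
Fold: move[1]->D => RDRURU (positions: [(0, 0), (1, 0), (1, -1), (2, -1), (2, 0), (3, 0), (3, 1)])
Fold: move[5]->R => RDRURR (positions: [(0, 0), (1, 0), (1, -1), (2, -1), (2, 0), (3, 0), (4, 0)])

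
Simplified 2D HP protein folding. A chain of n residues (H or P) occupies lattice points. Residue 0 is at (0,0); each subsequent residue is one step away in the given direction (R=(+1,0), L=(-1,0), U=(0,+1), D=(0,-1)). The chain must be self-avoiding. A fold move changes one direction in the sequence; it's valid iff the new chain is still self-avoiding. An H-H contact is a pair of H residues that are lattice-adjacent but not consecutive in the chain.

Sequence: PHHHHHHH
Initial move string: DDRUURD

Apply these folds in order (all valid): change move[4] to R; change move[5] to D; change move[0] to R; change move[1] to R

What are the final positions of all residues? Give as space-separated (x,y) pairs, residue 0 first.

Initial moves: DDRUURD
Fold: move[4]->R => DDRURRD (positions: [(0, 0), (0, -1), (0, -2), (1, -2), (1, -1), (2, -1), (3, -1), (3, -2)])
Fold: move[5]->D => DDRURDD (positions: [(0, 0), (0, -1), (0, -2), (1, -2), (1, -1), (2, -1), (2, -2), (2, -3)])
Fold: move[0]->R => RDRURDD (positions: [(0, 0), (1, 0), (1, -1), (2, -1), (2, 0), (3, 0), (3, -1), (3, -2)])
Fold: move[1]->R => RRRURDD (positions: [(0, 0), (1, 0), (2, 0), (3, 0), (3, 1), (4, 1), (4, 0), (4, -1)])

Answer: (0,0) (1,0) (2,0) (3,0) (3,1) (4,1) (4,0) (4,-1)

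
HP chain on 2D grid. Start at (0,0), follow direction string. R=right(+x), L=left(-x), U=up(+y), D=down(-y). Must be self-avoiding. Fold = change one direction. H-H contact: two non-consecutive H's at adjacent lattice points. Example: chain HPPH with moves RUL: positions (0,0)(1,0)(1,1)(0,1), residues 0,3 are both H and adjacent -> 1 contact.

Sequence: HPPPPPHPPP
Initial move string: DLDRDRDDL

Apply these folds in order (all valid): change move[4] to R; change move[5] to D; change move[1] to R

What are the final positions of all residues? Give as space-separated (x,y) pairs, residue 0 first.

Answer: (0,0) (0,-1) (1,-1) (1,-2) (2,-2) (3,-2) (3,-3) (3,-4) (3,-5) (2,-5)

Derivation:
Initial moves: DLDRDRDDL
Fold: move[4]->R => DLDRRRDDL (positions: [(0, 0), (0, -1), (-1, -1), (-1, -2), (0, -2), (1, -2), (2, -2), (2, -3), (2, -4), (1, -4)])
Fold: move[5]->D => DLDRRDDDL (positions: [(0, 0), (0, -1), (-1, -1), (-1, -2), (0, -2), (1, -2), (1, -3), (1, -4), (1, -5), (0, -5)])
Fold: move[1]->R => DRDRRDDDL (positions: [(0, 0), (0, -1), (1, -1), (1, -2), (2, -2), (3, -2), (3, -3), (3, -4), (3, -5), (2, -5)])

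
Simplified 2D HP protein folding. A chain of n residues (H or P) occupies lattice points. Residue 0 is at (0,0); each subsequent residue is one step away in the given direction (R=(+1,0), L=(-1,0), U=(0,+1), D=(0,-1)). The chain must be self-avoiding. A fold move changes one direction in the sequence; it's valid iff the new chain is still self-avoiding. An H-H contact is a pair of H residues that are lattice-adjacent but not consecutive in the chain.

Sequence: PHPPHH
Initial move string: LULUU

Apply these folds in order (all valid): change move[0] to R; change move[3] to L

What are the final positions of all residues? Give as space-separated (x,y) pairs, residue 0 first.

Initial moves: LULUU
Fold: move[0]->R => RULUU (positions: [(0, 0), (1, 0), (1, 1), (0, 1), (0, 2), (0, 3)])
Fold: move[3]->L => RULLU (positions: [(0, 0), (1, 0), (1, 1), (0, 1), (-1, 1), (-1, 2)])

Answer: (0,0) (1,0) (1,1) (0,1) (-1,1) (-1,2)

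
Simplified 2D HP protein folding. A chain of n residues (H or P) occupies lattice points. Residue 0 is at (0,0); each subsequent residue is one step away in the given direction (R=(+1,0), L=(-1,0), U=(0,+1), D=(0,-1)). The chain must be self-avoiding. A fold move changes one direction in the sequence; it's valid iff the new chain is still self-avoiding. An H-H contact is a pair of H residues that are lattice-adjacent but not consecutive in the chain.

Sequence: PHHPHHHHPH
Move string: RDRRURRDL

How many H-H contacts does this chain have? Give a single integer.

Answer: 2

Derivation:
Positions: [(0, 0), (1, 0), (1, -1), (2, -1), (3, -1), (3, 0), (4, 0), (5, 0), (5, -1), (4, -1)]
H-H contact: residue 4 @(3,-1) - residue 9 @(4, -1)
H-H contact: residue 6 @(4,0) - residue 9 @(4, -1)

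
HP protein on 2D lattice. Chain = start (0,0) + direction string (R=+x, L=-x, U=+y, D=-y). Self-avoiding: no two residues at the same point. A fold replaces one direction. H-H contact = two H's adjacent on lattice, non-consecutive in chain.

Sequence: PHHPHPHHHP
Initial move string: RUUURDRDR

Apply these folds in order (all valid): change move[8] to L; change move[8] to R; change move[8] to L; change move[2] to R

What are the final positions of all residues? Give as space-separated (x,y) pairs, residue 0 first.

Answer: (0,0) (1,0) (1,1) (2,1) (2,2) (3,2) (3,1) (4,1) (4,0) (3,0)

Derivation:
Initial moves: RUUURDRDR
Fold: move[8]->L => RUUURDRDL (positions: [(0, 0), (1, 0), (1, 1), (1, 2), (1, 3), (2, 3), (2, 2), (3, 2), (3, 1), (2, 1)])
Fold: move[8]->R => RUUURDRDR (positions: [(0, 0), (1, 0), (1, 1), (1, 2), (1, 3), (2, 3), (2, 2), (3, 2), (3, 1), (4, 1)])
Fold: move[8]->L => RUUURDRDL (positions: [(0, 0), (1, 0), (1, 1), (1, 2), (1, 3), (2, 3), (2, 2), (3, 2), (3, 1), (2, 1)])
Fold: move[2]->R => RURURDRDL (positions: [(0, 0), (1, 0), (1, 1), (2, 1), (2, 2), (3, 2), (3, 1), (4, 1), (4, 0), (3, 0)])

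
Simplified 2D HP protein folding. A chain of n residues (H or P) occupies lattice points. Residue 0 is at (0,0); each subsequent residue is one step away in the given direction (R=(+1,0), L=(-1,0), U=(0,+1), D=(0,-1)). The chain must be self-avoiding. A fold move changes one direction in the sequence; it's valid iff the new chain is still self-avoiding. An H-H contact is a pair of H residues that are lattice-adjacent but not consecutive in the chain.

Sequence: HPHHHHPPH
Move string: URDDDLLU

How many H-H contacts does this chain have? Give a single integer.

Answer: 1

Derivation:
Positions: [(0, 0), (0, 1), (1, 1), (1, 0), (1, -1), (1, -2), (0, -2), (-1, -2), (-1, -1)]
H-H contact: residue 0 @(0,0) - residue 3 @(1, 0)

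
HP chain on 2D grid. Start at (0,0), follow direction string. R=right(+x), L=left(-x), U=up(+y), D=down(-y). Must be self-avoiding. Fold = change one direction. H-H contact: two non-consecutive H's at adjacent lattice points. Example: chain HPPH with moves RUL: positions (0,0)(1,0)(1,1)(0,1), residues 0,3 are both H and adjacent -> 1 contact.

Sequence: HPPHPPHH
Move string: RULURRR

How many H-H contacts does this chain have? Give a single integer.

Answer: 1

Derivation:
Positions: [(0, 0), (1, 0), (1, 1), (0, 1), (0, 2), (1, 2), (2, 2), (3, 2)]
H-H contact: residue 0 @(0,0) - residue 3 @(0, 1)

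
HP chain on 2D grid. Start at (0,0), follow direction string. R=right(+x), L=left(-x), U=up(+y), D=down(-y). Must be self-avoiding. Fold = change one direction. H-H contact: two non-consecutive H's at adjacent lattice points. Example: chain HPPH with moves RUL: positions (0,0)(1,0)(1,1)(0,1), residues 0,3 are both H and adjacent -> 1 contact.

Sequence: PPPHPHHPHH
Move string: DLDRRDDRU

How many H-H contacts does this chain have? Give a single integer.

Answer: 1

Derivation:
Positions: [(0, 0), (0, -1), (-1, -1), (-1, -2), (0, -2), (1, -2), (1, -3), (1, -4), (2, -4), (2, -3)]
H-H contact: residue 6 @(1,-3) - residue 9 @(2, -3)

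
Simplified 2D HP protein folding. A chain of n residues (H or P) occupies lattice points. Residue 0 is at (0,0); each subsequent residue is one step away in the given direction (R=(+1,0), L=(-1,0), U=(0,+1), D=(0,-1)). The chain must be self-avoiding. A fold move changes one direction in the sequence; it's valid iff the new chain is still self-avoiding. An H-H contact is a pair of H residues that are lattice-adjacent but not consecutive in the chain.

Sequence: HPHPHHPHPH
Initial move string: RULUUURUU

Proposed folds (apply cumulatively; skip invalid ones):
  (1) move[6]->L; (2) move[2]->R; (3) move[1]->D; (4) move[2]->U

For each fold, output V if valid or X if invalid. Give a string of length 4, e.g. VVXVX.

Initial: RULUUURUU -> [(0, 0), (1, 0), (1, 1), (0, 1), (0, 2), (0, 3), (0, 4), (1, 4), (1, 5), (1, 6)]
Fold 1: move[6]->L => RULUUULUU VALID
Fold 2: move[2]->R => RURUUULUU VALID
Fold 3: move[1]->D => RDRUUULUU VALID
Fold 4: move[2]->U => RDUUUULUU INVALID (collision), skipped

Answer: VVVX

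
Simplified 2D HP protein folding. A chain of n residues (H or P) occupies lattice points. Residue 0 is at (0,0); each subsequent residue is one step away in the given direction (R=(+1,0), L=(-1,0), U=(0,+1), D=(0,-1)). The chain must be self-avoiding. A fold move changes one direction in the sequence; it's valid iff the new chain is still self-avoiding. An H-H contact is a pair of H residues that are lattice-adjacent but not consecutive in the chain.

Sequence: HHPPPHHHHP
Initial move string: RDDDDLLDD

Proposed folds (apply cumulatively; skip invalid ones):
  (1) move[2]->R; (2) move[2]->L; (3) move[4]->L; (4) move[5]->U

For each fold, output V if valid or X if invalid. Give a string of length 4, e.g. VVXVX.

Answer: VVVV

Derivation:
Initial: RDDDDLLDD -> [(0, 0), (1, 0), (1, -1), (1, -2), (1, -3), (1, -4), (0, -4), (-1, -4), (-1, -5), (-1, -6)]
Fold 1: move[2]->R => RDRDDLLDD VALID
Fold 2: move[2]->L => RDLDDLLDD VALID
Fold 3: move[4]->L => RDLDLLLDD VALID
Fold 4: move[5]->U => RDLDLULDD VALID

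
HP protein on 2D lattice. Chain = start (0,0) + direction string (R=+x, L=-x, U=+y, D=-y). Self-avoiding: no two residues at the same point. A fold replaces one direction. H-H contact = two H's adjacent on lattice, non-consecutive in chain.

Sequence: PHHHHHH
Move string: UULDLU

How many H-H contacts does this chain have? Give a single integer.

Positions: [(0, 0), (0, 1), (0, 2), (-1, 2), (-1, 1), (-2, 1), (-2, 2)]
H-H contact: residue 1 @(0,1) - residue 4 @(-1, 1)
H-H contact: residue 3 @(-1,2) - residue 6 @(-2, 2)

Answer: 2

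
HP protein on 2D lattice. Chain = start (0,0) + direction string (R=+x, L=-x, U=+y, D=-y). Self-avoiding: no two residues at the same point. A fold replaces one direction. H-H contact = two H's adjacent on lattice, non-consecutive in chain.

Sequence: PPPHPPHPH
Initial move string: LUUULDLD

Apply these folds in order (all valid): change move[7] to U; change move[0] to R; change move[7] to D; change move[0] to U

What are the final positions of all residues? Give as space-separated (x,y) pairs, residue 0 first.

Answer: (0,0) (0,1) (0,2) (0,3) (0,4) (-1,4) (-1,3) (-2,3) (-2,2)

Derivation:
Initial moves: LUUULDLD
Fold: move[7]->U => LUUULDLU (positions: [(0, 0), (-1, 0), (-1, 1), (-1, 2), (-1, 3), (-2, 3), (-2, 2), (-3, 2), (-3, 3)])
Fold: move[0]->R => RUUULDLU (positions: [(0, 0), (1, 0), (1, 1), (1, 2), (1, 3), (0, 3), (0, 2), (-1, 2), (-1, 3)])
Fold: move[7]->D => RUUULDLD (positions: [(0, 0), (1, 0), (1, 1), (1, 2), (1, 3), (0, 3), (0, 2), (-1, 2), (-1, 1)])
Fold: move[0]->U => UUUULDLD (positions: [(0, 0), (0, 1), (0, 2), (0, 3), (0, 4), (-1, 4), (-1, 3), (-2, 3), (-2, 2)])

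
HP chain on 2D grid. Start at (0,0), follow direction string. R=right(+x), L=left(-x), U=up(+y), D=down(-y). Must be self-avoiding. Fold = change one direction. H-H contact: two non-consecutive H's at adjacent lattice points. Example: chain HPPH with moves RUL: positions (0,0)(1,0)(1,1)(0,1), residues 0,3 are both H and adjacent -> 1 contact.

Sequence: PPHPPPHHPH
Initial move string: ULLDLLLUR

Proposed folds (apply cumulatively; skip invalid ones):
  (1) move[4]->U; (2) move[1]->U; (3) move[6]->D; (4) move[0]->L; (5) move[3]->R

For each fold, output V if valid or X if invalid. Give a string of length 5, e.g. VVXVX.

Answer: XVXVX

Derivation:
Initial: ULLDLLLUR -> [(0, 0), (0, 1), (-1, 1), (-2, 1), (-2, 0), (-3, 0), (-4, 0), (-5, 0), (-5, 1), (-4, 1)]
Fold 1: move[4]->U => ULLDULLUR INVALID (collision), skipped
Fold 2: move[1]->U => UULDLLLUR VALID
Fold 3: move[6]->D => UULDLLDUR INVALID (collision), skipped
Fold 4: move[0]->L => LULDLLLUR VALID
Fold 5: move[3]->R => LULRLLLUR INVALID (collision), skipped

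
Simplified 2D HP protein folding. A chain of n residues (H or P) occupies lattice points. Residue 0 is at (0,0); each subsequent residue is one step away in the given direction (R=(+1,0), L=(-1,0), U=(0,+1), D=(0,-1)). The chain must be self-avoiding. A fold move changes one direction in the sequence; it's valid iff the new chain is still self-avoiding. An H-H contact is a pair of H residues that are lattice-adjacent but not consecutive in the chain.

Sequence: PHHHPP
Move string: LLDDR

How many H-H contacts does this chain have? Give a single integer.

Positions: [(0, 0), (-1, 0), (-2, 0), (-2, -1), (-2, -2), (-1, -2)]
No H-H contacts found.

Answer: 0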